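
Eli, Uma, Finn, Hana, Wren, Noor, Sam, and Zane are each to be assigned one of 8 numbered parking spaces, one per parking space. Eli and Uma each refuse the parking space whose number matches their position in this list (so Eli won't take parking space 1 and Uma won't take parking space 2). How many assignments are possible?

30960

Let Aᵢ (for i ∈ {1, 2}) be the placements that put person i in their forbidden parking space. Any j of these fix j positions, leaving (8−j)! ways to fill the rest, and there are C(2,j) ways to pick which j.
By inclusion–exclusion, the number of valid placements is Σ_{j=0}^{2} (−1)^j C(2,j)·(8−j)!.
Computing: 40320 − 10080 + 720 = 30960.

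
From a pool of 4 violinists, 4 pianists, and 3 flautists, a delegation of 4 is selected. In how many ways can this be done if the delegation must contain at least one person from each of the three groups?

192

With no constraint there are C(11,4) = 330 possible selections.
Selections missing a whole group: no violinists → C(7,4) = 35; no pianists → C(7,4) = 35; no flautists → C(8,4) = 70.
Add back selections omitting two groups (i.e. drawn from a single group): C(4,4) + C(4,4) + C(3,4) = 2.
By inclusion–exclusion: 330 − 140 + 2 = 192.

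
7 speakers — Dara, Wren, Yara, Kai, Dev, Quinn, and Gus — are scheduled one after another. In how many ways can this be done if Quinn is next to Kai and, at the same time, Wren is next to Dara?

480

Treat {Quinn,Kai} as one block (2 orders) and {Wren,Dara} as another (2 orders).
That leaves 5 units to arrange: 2 × 2 × 5! = 4 × 120 = 480.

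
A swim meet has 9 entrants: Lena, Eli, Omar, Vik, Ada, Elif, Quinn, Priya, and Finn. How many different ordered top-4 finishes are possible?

There are 9 choices for 1st place, 8 for 2nd, and so on down to 6 for position 4.
That gives 9 × 8 × 7 × 6 = 3024.

3024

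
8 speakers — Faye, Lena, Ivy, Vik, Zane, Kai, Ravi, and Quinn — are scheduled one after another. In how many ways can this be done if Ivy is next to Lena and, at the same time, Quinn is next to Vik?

Treat {Ivy,Lena} as one block (2 orders) and {Quinn,Vik} as another (2 orders).
That leaves 6 units to arrange: 2 × 2 × 6! = 4 × 720 = 2880.

2880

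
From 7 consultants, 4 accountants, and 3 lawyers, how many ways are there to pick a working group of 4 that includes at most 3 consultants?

Split by how many consultants are chosen (0 through 3).
Sum: C(7,0)·C(7,4) + C(7,1)·C(7,3) + C(7,2)·C(7,2) + C(7,3)·C(7,1) = 35 + 245 + 441 + 245 = 966.

966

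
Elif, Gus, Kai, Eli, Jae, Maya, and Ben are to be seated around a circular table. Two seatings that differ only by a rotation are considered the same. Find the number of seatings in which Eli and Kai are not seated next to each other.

480

Without the restriction there are (6)! = 720 seatings.
Seatings with Eli beside Kai: treat them as a block with 2 internal orders, giving 2 × (5)! = 240.
Subtracting, 720 − 240 = 480.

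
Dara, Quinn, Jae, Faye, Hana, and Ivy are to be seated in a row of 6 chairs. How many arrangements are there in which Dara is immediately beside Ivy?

240

Glue Dara and Ivy into one block (2 internal orders), leaving 5 units to arrange in a row.
That gives 2 × 5! = 2 × 120 = 240.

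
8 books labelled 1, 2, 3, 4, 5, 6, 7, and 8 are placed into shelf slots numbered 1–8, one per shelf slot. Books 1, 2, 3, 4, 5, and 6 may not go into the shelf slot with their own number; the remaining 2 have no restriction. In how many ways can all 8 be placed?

18806

Let Aᵢ (for 1 ≤ i ≤ 6) be the placements that put book i in its forbidden shelf slot. Any j of these fix j positions, leaving (8−j)! ways to fill the rest, and there are C(6,j) ways to pick which j.
By inclusion–exclusion, the number of valid placements is Σ_{j=0}^{6} (−1)^j C(6,j)·(8−j)!.
Computing: 40320 − 30240 + 10800 − 2400 + 360 − 36 + 2 = 18806.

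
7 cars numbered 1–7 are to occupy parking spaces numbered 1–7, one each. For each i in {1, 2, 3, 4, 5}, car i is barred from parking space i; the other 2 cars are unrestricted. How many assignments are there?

Let Aᵢ (for 1 ≤ i ≤ 5) be the placements that put car i in its forbidden parking space. Any j of these fix j positions, leaving (7−j)! ways to fill the rest, and there are C(5,j) ways to pick which j.
By inclusion–exclusion, the number of valid placements is Σ_{j=0}^{5} (−1)^j C(5,j)·(7−j)!.
Computing: 5040 − 3600 + 1200 − 240 + 30 − 2 = 2428.

2428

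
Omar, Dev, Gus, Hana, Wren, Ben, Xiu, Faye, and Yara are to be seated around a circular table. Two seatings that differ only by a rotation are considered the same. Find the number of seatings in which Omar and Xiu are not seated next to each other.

All circular seatings of 9 people number (8)! = 40320.
Seatings with Omar beside Xiu: treat them as a block with 2 internal orders, giving 2 × (7)! = 10080.
Subtracting, 40320 − 10080 = 30240.

30240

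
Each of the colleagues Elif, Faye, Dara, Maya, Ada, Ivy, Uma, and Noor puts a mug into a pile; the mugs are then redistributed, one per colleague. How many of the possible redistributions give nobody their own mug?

14833

This is the derangement count D_8: permutations of 8 items with no fixed point.
By inclusion–exclusion this is Σ_{j=0}^{8} (−1)^j C(8,j)·(8−j)!.
Computing: 40320 − 40320 + 20160 − 6720 + 1680 − 336 + 56 − 8 + 1 = 14833.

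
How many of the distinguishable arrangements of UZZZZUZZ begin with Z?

With the first slot taken by Z, it remains to arrange the other 7 letters (UZZZUZZ).
Those 7 letters have U appearing twice and Z appearing 5 times, giving (7)!/(5!·2!) = 21.

21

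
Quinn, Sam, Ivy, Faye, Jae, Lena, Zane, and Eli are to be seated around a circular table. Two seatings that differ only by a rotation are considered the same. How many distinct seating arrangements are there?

5040

Around a circle, 8 distinct people have 8!/8 = (7)! = 5040 rotationally distinct seatings.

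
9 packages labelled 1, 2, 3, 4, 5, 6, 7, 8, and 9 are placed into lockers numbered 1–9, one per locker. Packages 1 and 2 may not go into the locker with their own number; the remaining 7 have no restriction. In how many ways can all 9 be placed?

Let Aᵢ (for i ∈ {1, 2}) be the placements that put package i in its forbidden locker. Any j of these fix j positions, leaving (9−j)! ways to fill the rest, and there are C(2,j) ways to pick which j.
By inclusion–exclusion, the number of valid placements is Σ_{j=0}^{2} (−1)^j C(2,j)·(9−j)!.
Computing: 362880 − 80640 + 5040 = 287280.

287280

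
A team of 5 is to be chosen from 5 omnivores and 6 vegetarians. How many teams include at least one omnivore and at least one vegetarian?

Unrestricted: C(11,5) = 462 ways to pick any 5 of the 11.
Subtract selections that omit an entire group: no omnivores → C(6,5) = 6; no vegetarians → C(5,5) = 1.
Both groups omitted at once is impossible, so 462 − 7 = 455.

455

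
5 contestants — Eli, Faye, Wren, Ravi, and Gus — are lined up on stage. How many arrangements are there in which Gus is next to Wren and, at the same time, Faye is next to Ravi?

Treat {Gus,Wren} as one block (2 orders) and {Faye,Ravi} as another (2 orders).
That leaves 3 units to arrange: 2 × 2 × 3! = 4 × 6 = 24.

24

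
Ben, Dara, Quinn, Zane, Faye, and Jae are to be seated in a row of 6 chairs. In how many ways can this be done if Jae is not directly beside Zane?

Of the 6! = 720 arrangements, those with Jae and Zane adjacent number 2 × 5! = 240 (treat the pair as a block with 2 internal orders).
Complementary counting: 720 − 240 = 480.

480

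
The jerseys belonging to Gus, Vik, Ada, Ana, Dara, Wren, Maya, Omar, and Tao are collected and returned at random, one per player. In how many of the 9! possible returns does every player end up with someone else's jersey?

133496

Count assignments avoiding every fixed point. For any j of the 9 players fixed to their old jersey, the other 9−j can be arranged in (9−j)! ways.
By inclusion–exclusion this is Σ_{j=0}^{9} (−1)^j C(9,j)·(9−j)!.
Computing: 362880 − 362880 + 181440 − 60480 + 15120 − 3024 + 504 − 72 + 9 − 1 = 133496.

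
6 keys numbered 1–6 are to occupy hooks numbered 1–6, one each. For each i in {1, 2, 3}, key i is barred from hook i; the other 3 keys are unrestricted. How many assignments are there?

Let Aᵢ (for i ∈ {1, 2, 3}) be the placements that put key i in its forbidden hook. Any j of these fix j positions, leaving (6−j)! ways to fill the rest, and there are C(3,j) ways to pick which j.
By inclusion–exclusion, the number of valid placements is Σ_{j=0}^{3} (−1)^j C(3,j)·(6−j)!.
Computing: 720 − 360 + 72 − 6 = 426.

426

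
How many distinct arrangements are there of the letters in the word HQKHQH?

Letter multiplicities in HQKHQH: H×3, K×1, Q×2.
So there are 6! / (3!·2!) = 60 distinguishable arrangements.

60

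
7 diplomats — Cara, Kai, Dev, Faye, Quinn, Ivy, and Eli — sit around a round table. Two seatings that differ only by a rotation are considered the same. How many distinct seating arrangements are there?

720

Seat Cara anywhere (absorbing the rotational symmetry), then permute the other 6: (6)! = 720.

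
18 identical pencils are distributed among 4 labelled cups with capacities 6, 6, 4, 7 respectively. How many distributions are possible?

55

By stars and bars, unrestricted non-negative solutions to x_1+…+x_4 = 18 number C(18+3,3) = 1330.
Subtract solutions that violate a single cap (substitute x_i' = x_i − (cap_i+1)): x_1 ≥ 7 gives C(14,3) = 364; x_2 ≥ 7 gives C(14,3) = 364; x_3 ≥ 5 gives C(16,3) = 560; x_4 ≥ 8 gives C(13,3) = 286. Together 1574.
Add back pairs where two caps are both exceeded: 35 + 84 + 20 + 84 + 20 + 56 = 299.
By inclusion–exclusion the count is 1330 − 1574 + 299 = 55.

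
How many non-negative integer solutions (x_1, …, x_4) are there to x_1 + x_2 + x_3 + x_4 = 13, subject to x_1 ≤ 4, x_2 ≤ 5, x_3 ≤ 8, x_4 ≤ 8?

By stars and bars, unrestricted non-negative solutions to x_1+…+x_4 = 13 number C(13+3,3) = 560.
Subtract solutions that violate a single cap (substitute x_i' = x_i − (cap_i+1)): x_1 ≥ 5 gives C(11,3) = 165; x_2 ≥ 6 gives C(10,3) = 120; x_3 ≥ 9 gives C(7,3) = 35; x_4 ≥ 9 gives C(7,3) = 35. Together 355.
Add back pairs where two caps are both exceeded: 10 + 0 + 0 + 0 + 0 + 0 = 10.
By inclusion–exclusion the count is 560 − 355 + 10 = 215.

215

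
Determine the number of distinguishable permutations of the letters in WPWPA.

30

The 5 letters of WPWPA have repeats: P appearing twice and W appearing twice.
The number of distinct arrangements is 5!/(2!·2!) = 120/4 = 30.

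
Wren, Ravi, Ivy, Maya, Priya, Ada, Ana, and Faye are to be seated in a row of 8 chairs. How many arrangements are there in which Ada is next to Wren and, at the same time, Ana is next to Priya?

Treat {Ada,Wren} as one block (2 orders) and {Ana,Priya} as another (2 orders).
That leaves 6 units to arrange: 2 × 2 × 6! = 4 × 720 = 2880.

2880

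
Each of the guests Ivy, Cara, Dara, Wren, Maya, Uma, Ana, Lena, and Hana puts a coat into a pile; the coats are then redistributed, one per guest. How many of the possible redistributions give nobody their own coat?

133496

This is the derangement count D_9: permutations of 9 items with no fixed point.
By inclusion–exclusion this is Σ_{j=0}^{9} (−1)^j C(9,j)·(9−j)!.
Computing: 362880 − 362880 + 181440 − 60480 + 15120 − 3024 + 504 − 72 + 9 − 1 = 133496.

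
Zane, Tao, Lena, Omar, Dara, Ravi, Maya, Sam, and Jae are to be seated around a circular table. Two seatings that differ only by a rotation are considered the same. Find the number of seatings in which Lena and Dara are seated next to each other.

Treat {Lena, Dara} as one unit (2 internal orders) and seat the resulting 8 units around the table: (7)! circular arrangements.
So 2 × (7)! = 2 × 5040 = 10080.

10080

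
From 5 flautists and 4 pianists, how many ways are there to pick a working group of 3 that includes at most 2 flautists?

74

Split by how many flautists are chosen (0 through 2).
Sum: C(5,0)·C(4,3) + C(5,1)·C(4,2) + C(5,2)·C(4,1) = 4 + 30 + 40 = 74.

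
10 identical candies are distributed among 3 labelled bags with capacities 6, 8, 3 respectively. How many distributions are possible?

25

Ignoring the caps, the number of non-negative solutions to x_1+…+x_3 = 10 is C(12,2) = 66.
Subtract solutions that violate a single cap (substitute x_i' = x_i − (cap_i+1)): x_1 ≥ 7 gives C(5,2) = 10; x_2 ≥ 9 gives C(3,2) = 3; x_3 ≥ 4 gives C(8,2) = 28. Together 41.
No two caps can be exceeded simultaneously, so the pair terms are all 0.
By inclusion–exclusion the count is 66 − 41 + 0 = 25.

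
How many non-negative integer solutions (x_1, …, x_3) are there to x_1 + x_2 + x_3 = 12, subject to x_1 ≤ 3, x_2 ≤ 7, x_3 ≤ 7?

Ignoring the caps, the number of non-negative solutions to x_1+…+x_3 = 12 is C(14,2) = 91.
Subtract solutions that violate a single cap (substitute x_i' = x_i − (cap_i+1)): x_1 ≥ 4 gives C(10,2) = 45; x_2 ≥ 8 gives C(6,2) = 15; x_3 ≥ 8 gives C(6,2) = 15. Together 75.
Add back pairs where two caps are both exceeded: 1 + 1 + 0 = 2.
By inclusion–exclusion the count is 91 − 75 + 2 = 18.

18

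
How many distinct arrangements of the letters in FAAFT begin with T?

Fix T in the first position and arrange the remaining 4 letters.
Those 4 letters have A appearing twice and F appearing twice, giving (4)!/(2!·2!) = 6.

6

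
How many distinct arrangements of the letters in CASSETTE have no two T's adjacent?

Total arrangements of CASSETTE: 8!/(2!·2!·2!) = 5040.
If the two T's are adjacent, glue them into one block, leaving 7 items to arrange: (7)!/(2!·2!) = 1260 ways.
Hence 5040 − 1260 = 3780.

3780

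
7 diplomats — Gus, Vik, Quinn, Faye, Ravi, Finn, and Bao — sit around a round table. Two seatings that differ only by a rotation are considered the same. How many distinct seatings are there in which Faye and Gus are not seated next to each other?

480

Without the restriction there are (6)! = 720 seatings.
Those with Faye next to Gus: fuse the pair into one unit and seat 6 units around a circle — 2·(5)! = 240.
Subtracting, 720 − 240 = 480.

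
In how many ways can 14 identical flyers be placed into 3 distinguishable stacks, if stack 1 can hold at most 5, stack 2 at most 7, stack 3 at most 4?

6

By stars and bars, unrestricted non-negative solutions to x_1+…+x_3 = 14 number C(14+2,2) = 120.
Subtract solutions that violate a single cap (substitute x_i' = x_i − (cap_i+1)): x_1 ≥ 6 gives C(10,2) = 45; x_2 ≥ 8 gives C(8,2) = 28; x_3 ≥ 5 gives C(11,2) = 55. Together 128.
Add back pairs where two caps are both exceeded: 1 + 10 + 3 = 14.
By inclusion–exclusion the count is 120 − 128 + 14 = 6.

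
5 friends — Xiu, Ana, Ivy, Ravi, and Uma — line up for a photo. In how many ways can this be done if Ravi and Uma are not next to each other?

72

There are 5! = 120 arrangements in all. If Ravi and Uma are adjacent, merging them into one block gives 2·(4)! = 48 arrangements.
So 120 − 48 = 72 arrangements keep them apart.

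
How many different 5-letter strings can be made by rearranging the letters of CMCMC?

10

CMCMC has 5 letters with C appearing 3 times and M appearing twice.
Dividing 5! = 120 by 3!·2! = 12 for the repeated letters gives 10.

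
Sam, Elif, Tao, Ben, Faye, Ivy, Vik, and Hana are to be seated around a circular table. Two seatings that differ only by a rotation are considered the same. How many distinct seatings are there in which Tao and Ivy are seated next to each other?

1440

Treat {Tao, Ivy} as one unit (2 internal orders) and seat the resulting 7 units around the table: (6)! circular arrangements.
So 2 × (6)! = 2 × 720 = 1440.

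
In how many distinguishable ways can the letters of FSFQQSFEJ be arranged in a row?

Letter multiplicities in FSFQQSFEJ: E×1, F×3, J×1, Q×2, S×2.
Dividing 9! = 362880 by 3!·2!·2! = 24 for the repeated letters gives 15120.

15120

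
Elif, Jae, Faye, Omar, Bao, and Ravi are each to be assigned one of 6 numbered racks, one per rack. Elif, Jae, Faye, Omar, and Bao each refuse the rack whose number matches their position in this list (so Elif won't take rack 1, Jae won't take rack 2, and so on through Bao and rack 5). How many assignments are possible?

309

Let Aᵢ (for 1 ≤ i ≤ 5) be the placements that put person i in their forbidden rack. Any j of these fix j positions, leaving (6−j)! ways to fill the rest, and there are C(5,j) ways to pick which j.
By inclusion–exclusion, the number of valid placements is Σ_{j=0}^{5} (−1)^j C(5,j)·(6−j)!.
Computing: 720 − 600 + 240 − 60 + 10 − 1 = 309.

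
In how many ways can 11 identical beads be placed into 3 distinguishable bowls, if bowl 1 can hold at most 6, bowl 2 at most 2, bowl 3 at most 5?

Ignoring the caps, the number of non-negative solutions to x_1+…+x_3 = 11 is C(13,2) = 78.
Subtract solutions that violate a single cap (substitute x_i' = x_i − (cap_i+1)): x_1 ≥ 7 gives C(6,2) = 15; x_2 ≥ 3 gives C(10,2) = 45; x_3 ≥ 6 gives C(7,2) = 21. Together 81.
Add back pairs where two caps are both exceeded: 3 + 0 + 6 = 9.
By inclusion–exclusion the count is 78 − 81 + 9 = 6.

6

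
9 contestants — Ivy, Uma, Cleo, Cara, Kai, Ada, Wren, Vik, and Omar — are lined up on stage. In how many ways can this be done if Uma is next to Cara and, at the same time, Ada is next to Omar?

Treat {Uma,Cara} as one block (2 orders) and {Ada,Omar} as another (2 orders).
That leaves 7 units to arrange: 2 × 2 × 7! = 4 × 5040 = 20160.

20160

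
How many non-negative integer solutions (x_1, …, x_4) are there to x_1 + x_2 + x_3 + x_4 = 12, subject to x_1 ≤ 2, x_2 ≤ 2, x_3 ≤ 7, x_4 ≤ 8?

54

Without the upper bounds there are C(15,3) = 455 ways to split 12 among 4 variables.
Subtract solutions that violate a single cap (substitute x_i' = x_i − (cap_i+1)): x_1 ≥ 3 gives C(12,3) = 220; x_2 ≥ 3 gives C(12,3) = 220; x_3 ≥ 8 gives C(7,3) = 35; x_4 ≥ 9 gives C(6,3) = 20. Together 495.
Add back pairs where two caps are both exceeded: 84 + 4 + 1 + 4 + 1 + 0 = 94.
By inclusion–exclusion the count is 455 − 495 + 94 = 54.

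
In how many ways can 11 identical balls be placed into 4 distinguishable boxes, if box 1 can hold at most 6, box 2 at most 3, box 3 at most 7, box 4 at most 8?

180

Ignoring the caps, the number of non-negative solutions to x_1+…+x_4 = 11 is C(14,3) = 364.
Subtract solutions that violate a single cap (substitute x_i' = x_i − (cap_i+1)): x_1 ≥ 7 gives C(7,3) = 35; x_2 ≥ 4 gives C(10,3) = 120; x_3 ≥ 8 gives C(6,3) = 20; x_4 ≥ 9 gives C(5,3) = 10. Together 185.
Add back pairs where two caps are both exceeded: 1 + 0 + 0 + 0 + 0 + 0 = 1.
By inclusion–exclusion the count is 364 − 185 + 1 = 180.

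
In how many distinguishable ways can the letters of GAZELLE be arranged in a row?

GAZELLE has 7 letters with E appearing twice and L appearing twice.
The number of distinct arrangements is 7!/(2!·2!) = 5040/4 = 1260.

1260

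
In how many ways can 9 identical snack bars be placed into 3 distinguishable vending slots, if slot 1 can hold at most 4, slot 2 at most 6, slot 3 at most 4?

Without the upper bounds there are C(11,2) = 55 ways to split 9 among 3 vending slots.
Subtract solutions that violate a single cap (substitute x_i' = x_i − (cap_i+1)): x_1 ≥ 5 gives C(6,2) = 15; x_2 ≥ 7 gives C(4,2) = 6; x_3 ≥ 5 gives C(6,2) = 15. Together 36.
No two caps can be exceeded simultaneously, so the pair terms are all 0.
By inclusion–exclusion the count is 55 − 36 + 0 = 19.

19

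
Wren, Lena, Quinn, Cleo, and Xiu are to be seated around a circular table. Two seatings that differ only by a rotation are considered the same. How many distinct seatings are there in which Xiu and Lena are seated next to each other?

Glue Xiu and Lena into a block (2 internal orders). Seating 4 units around a circle gives (3)! arrangements.
So 2 × (3)! = 2 × 6 = 12.

12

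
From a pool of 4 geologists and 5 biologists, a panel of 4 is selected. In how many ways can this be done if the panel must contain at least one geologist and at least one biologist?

Unrestricted: C(9,4) = 126 ways to pick any 4 of the 9.
Selections missing a whole group: no geologists → C(5,4) = 5; no biologists → C(4,4) = 1.
Both groups omitted at once is impossible, so 126 − 6 = 120.

120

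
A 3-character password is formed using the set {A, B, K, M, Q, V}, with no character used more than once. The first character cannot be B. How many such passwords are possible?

The first character has 6−1 = 5 choices (anything except B).
The remaining 2 characters are filled from the other 5 symbols without repetition: 5 × 4 = 20.
Total: 5 × 20 = 100.

100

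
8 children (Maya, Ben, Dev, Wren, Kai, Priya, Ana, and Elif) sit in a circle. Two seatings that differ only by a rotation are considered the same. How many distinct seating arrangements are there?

Around a circle, 8 distinct people have 8!/8 = (7)! = 5040 rotationally distinct seatings.

5040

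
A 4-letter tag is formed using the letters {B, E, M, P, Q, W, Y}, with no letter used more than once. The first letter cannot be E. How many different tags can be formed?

The first letter has 7−1 = 6 choices (anything except E).
The remaining 3 letters are filled from the other 6 symbols without repetition: 6 × 5 × 4 = 120.
Total: 6 × 120 = 720.

720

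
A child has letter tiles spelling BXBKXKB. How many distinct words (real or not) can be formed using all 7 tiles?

210

The 7 letters of BXBKXKB have repeats: B appearing 3 times, K appearing twice, and X appearing twice.
The number of distinct arrangements is 7!/(3!·2!·2!) = 5040/24 = 210.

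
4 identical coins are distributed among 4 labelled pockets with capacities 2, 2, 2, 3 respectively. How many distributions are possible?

22

By stars and bars, unrestricted non-negative solutions to x_1+…+x_4 = 4 number C(4+3,3) = 35.
Subtract solutions that violate a single cap (substitute x_i' = x_i − (cap_i+1)): x_1 ≥ 3 gives C(4,3) = 4; x_2 ≥ 3 gives C(4,3) = 4; x_3 ≥ 3 gives C(4,3) = 4; x_4 ≥ 4 gives C(3,3) = 1. Together 13.
No two caps can be exceeded simultaneously, so the pair terms are all 0.
By inclusion–exclusion the count is 35 − 13 + 0 = 22.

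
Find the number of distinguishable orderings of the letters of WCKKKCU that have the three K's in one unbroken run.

Treat the 3 copies of K as a single block. The multiset to arrange is then {KKK, C, C, U, W}, 5 items in all.
That gives (5)!/(2!) = 60 arrangements.

60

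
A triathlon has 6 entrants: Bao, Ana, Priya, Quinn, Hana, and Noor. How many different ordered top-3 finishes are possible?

120

This is an ordered selection of 3 from 6: P(6,3).
That gives 6 × 5 × 4 = 120.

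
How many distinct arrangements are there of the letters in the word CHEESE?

Letter multiplicities in CHEESE: C×1, E×3, H×1, S×1.
So there are 6! / (3!) = 120 distinguishable arrangements.

120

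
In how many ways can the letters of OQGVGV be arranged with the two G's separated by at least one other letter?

120

There are 6!/(2!·2!) = 180 arrangements of OQGVGV in total.
If the two G's are adjacent, glue them into one block, leaving 5 items to arrange: (5)!/(2!) = 60 ways.
Subtracting, 180 − 60 = 120 arrangements keep the G's apart.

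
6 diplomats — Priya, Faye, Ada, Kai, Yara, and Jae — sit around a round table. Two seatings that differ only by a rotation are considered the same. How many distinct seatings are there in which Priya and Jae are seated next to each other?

48

Glue Priya and Jae into a block (2 internal orders). Seating 5 units around a circle gives (4)! arrangements.
So 2 × (4)! = 2 × 24 = 48.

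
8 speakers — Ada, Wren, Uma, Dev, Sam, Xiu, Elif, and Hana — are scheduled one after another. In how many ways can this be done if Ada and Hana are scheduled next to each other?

Glue Ada and Hana into one block (2 internal orders), leaving 7 units to arrange in a row.
That gives 2 × 7! = 2 × 5040 = 10080.

10080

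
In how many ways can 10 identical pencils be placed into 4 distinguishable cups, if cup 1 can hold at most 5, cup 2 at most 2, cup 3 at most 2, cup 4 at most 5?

27

By stars and bars, unrestricted non-negative solutions to x_1+…+x_4 = 10 number C(10+3,3) = 286.
Subtract solutions that violate a single cap (substitute x_i' = x_i − (cap_i+1)): x_1 ≥ 6 gives C(7,3) = 35; x_2 ≥ 3 gives C(10,3) = 120; x_3 ≥ 3 gives C(10,3) = 120; x_4 ≥ 6 gives C(7,3) = 35. Together 310.
Add back pairs where two caps are both exceeded: 4 + 4 + 0 + 35 + 4 + 4 = 51.
By inclusion–exclusion the count is 286 − 310 + 51 = 27.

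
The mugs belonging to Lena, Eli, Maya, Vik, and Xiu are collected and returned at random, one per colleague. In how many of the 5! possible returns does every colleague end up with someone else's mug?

This is the derangement count D_5: permutations of 5 items with no fixed point.
By inclusion–exclusion this is Σ_{j=0}^{5} (−1)^j C(5,j)·(5−j)!.
Computing: 120 − 120 + 60 − 20 + 5 − 1 = 44.

44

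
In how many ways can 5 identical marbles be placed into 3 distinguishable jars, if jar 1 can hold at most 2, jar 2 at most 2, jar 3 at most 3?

Ignoring the caps, the number of non-negative solutions to x_1+…+x_3 = 5 is C(7,2) = 21.
Subtract solutions that violate a single cap (substitute x_i' = x_i − (cap_i+1)): x_1 ≥ 3 gives C(4,2) = 6; x_2 ≥ 3 gives C(4,2) = 6; x_3 ≥ 4 gives C(3,2) = 3. Together 15.
No two caps can be exceeded simultaneously, so the pair terms are all 0.
By inclusion–exclusion the count is 21 − 15 + 0 = 6.

6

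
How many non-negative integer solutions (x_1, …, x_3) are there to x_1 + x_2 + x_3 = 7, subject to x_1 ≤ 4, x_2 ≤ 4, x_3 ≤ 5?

21

By stars and bars, unrestricted non-negative solutions to x_1+…+x_3 = 7 number C(7+2,2) = 36.
Subtract solutions that violate a single cap (substitute x_i' = x_i − (cap_i+1)): x_1 ≥ 5 gives C(4,2) = 6; x_2 ≥ 5 gives C(4,2) = 6; x_3 ≥ 6 gives C(3,2) = 3. Together 15.
No two caps can be exceeded simultaneously, so the pair terms are all 0.
By inclusion–exclusion the count is 36 − 15 + 0 = 21.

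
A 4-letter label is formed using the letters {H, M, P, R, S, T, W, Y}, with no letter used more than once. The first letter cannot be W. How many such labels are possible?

The first letter has 8−1 = 7 choices (anything except W).
The remaining 3 letters are filled from the other 7 symbols without repetition: 7 × 6 × 5 = 210.
Total: 7 × 210 = 1470.

1470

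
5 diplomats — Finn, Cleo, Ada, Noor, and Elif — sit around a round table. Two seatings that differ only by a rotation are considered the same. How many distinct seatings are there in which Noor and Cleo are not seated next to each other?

All circular seatings of 5 people number (4)! = 24.
Those with Noor next to Cleo: fuse the pair into one unit and seat 4 units around a circle — 2·(3)! = 12.
Subtracting, 24 − 12 = 12.

12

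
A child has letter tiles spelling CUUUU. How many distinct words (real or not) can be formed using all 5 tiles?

5

The 5 letters of CUUUU have repeats: U appearing 4 times.
The number of distinct arrangements is 5!/(4!) = 120/24 = 5.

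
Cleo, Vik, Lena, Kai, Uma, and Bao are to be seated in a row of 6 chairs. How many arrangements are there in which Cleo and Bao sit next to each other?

Glue Cleo and Bao into one block (2 internal orders), leaving 5 units to arrange in a row.
That gives 2 × 5! = 2 × 120 = 240.

240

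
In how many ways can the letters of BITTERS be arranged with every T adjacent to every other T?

720

Treat the 2 copies of T as a single block. The multiset to arrange is then {TT, B, E, I, R, S}, 6 items in all.
All 6 items are distinct, so there are (6)! = 720 arrangements.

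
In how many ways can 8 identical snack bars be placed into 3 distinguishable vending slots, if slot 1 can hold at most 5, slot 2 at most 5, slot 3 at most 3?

18

Ignoring the caps, the number of non-negative solutions to x_1+…+x_3 = 8 is C(10,2) = 45.
Subtract solutions that violate a single cap (substitute x_i' = x_i − (cap_i+1)): x_1 ≥ 6 gives C(4,2) = 6; x_2 ≥ 6 gives C(4,2) = 6; x_3 ≥ 4 gives C(6,2) = 15. Together 27.
No two caps can be exceeded simultaneously, so the pair terms are all 0.
By inclusion–exclusion the count is 45 − 27 + 0 = 18.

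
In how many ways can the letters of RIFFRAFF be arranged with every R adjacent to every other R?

210

Treat the 2 copies of R as a single block. The multiset to arrange is then {RR, A, F, F, F, F, I}, 7 items in all.
That gives (7)!/(4!) = 210 arrangements.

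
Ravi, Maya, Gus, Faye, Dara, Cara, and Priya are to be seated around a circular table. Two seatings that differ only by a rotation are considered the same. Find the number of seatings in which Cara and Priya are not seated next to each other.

480

All circular seatings of 7 people number (6)! = 720.
Those with Cara next to Priya: fuse the pair into one unit and seat 6 units around a circle — 2·(5)! = 240.
Subtracting, 720 − 240 = 480.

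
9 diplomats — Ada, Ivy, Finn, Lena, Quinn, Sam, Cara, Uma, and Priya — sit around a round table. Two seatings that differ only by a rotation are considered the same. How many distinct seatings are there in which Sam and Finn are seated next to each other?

Glue Sam and Finn into a block (2 internal orders). Seating 8 units around a circle gives (7)! arrangements.
So 2 × (7)! = 2 × 5040 = 10080.

10080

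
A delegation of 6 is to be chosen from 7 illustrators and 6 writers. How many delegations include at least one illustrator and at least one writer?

Unrestricted: C(13,6) = 1716 ways to pick any 6 of the 13.
Subtract selections that omit an entire group: no illustrators → C(6,6) = 1; no writers → C(7,6) = 7.
Both groups omitted at once is impossible, so 1716 − 8 = 1708.

1708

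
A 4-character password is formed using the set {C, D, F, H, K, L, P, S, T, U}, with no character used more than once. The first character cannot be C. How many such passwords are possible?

The first character has 10−1 = 9 choices (anything except C).
The remaining 3 characters are filled from the other 9 symbols without repetition: 9 × 8 × 7 = 504.
Total: 9 × 504 = 4536.

4536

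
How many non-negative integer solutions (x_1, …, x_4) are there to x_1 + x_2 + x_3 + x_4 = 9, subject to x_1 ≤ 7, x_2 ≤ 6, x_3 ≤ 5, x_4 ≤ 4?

Without the upper bounds there are C(12,3) = 220 ways to split 9 among 4 variables.
Subtract solutions that violate a single cap (substitute x_i' = x_i − (cap_i+1)): x_1 ≥ 8 gives C(4,3) = 4; x_2 ≥ 7 gives C(5,3) = 10; x_3 ≥ 6 gives C(6,3) = 20; x_4 ≥ 5 gives C(7,3) = 35. Together 69.
No two caps can be exceeded simultaneously, so the pair terms are all 0.
By inclusion–exclusion the count is 220 − 69 + 0 = 151.

151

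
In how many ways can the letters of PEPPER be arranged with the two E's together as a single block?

20

Treat the 2 copies of E as a single block. The multiset to arrange is then {EE, P, P, P, R}, 5 items in all.
That gives (5)!/(3!) = 20 arrangements.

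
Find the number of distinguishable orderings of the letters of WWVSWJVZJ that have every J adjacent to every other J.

3360

Treat the 2 copies of J as a single block. The multiset to arrange is then {JJ, S, V, V, W, W, W, Z}, 8 items in all.
That gives (8)!/(3!·2!) = 3360 arrangements.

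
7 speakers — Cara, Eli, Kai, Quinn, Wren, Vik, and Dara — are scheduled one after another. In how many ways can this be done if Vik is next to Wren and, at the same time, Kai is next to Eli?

Treat {Vik,Wren} as one block (2 orders) and {Kai,Eli} as another (2 orders).
That leaves 5 units to arrange: 2 × 2 × 5! = 4 × 120 = 480.

480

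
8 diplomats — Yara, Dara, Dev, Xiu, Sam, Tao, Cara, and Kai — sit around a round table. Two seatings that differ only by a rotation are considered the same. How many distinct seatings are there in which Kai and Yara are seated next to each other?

Treat {Kai, Yara} as one unit (2 internal orders) and seat the resulting 7 units around the table: (6)! circular arrangements.
So 2 × (6)! = 2 × 720 = 1440.

1440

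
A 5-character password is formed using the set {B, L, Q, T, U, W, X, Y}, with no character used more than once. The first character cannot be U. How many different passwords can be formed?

5880

The first character has 8−1 = 7 choices (anything except U).
The remaining 4 characters are filled from the other 7 symbols without repetition: 7 × 6 × 5 × 4 = 840.
Total: 7 × 840 = 5880.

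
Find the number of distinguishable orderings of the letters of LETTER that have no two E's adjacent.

120

Total arrangements of LETTER: 6!/(2!·2!) = 180.
If the two E's are adjacent, glue them into one block, leaving 5 items to arrange: (5)!/(2!) = 60 ways.
Subtracting, 180 − 60 = 120 arrangements keep the E's apart.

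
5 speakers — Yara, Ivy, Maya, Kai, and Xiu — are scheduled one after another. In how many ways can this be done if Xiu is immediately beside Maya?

Treat {Xiu, Maya} as a single unit. There are 4 units to order, and the pair itself can be ordered 2 ways.
That gives 2 × 4! = 2 × 24 = 48.

48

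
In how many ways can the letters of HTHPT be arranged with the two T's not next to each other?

Total arrangements of HTHPT: 5!/(2!·2!) = 30.
If the two T's are adjacent, glue them into one block, leaving 4 items to arrange: (4)!/(2!) = 12 ways.
Hence 30 − 12 = 18.

18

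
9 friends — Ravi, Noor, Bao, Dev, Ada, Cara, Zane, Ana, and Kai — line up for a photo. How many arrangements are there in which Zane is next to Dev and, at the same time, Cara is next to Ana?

20160

Treat {Zane,Dev} as one block (2 orders) and {Cara,Ana} as another (2 orders).
That leaves 7 units to arrange: 2 × 2 × 7! = 4 × 5040 = 20160.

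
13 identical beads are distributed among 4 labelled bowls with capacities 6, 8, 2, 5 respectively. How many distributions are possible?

95

Without the upper bounds there are C(16,3) = 560 ways to split 13 among 4 bowls.
Subtract solutions that violate a single cap (substitute x_i' = x_i − (cap_i+1)): x_1 ≥ 7 gives C(9,3) = 84; x_2 ≥ 9 gives C(7,3) = 35; x_3 ≥ 3 gives C(13,3) = 286; x_4 ≥ 6 gives C(10,3) = 120. Together 525.
Add back pairs where two caps are both exceeded: 0 + 20 + 1 + 4 + 0 + 35 = 60.
By inclusion–exclusion the count is 560 − 525 + 60 = 95.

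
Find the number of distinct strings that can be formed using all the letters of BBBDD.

Letter multiplicities in BBBDD: B×3, D×2.
So there are 5! / (3!·2!) = 10 distinguishable arrangements.

10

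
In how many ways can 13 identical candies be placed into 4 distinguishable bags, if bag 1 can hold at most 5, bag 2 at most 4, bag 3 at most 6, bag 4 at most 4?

75

Ignoring the caps, the number of non-negative solutions to x_1+…+x_4 = 13 is C(16,3) = 560.
Subtract solutions that violate a single cap (substitute x_i' = x_i − (cap_i+1)): x_1 ≥ 6 gives C(10,3) = 120; x_2 ≥ 5 gives C(11,3) = 165; x_3 ≥ 7 gives C(9,3) = 84; x_4 ≥ 5 gives C(11,3) = 165. Together 534.
Add back pairs where two caps are both exceeded: 10 + 1 + 10 + 4 + 20 + 4 = 49.
By inclusion–exclusion the count is 560 − 534 + 49 = 75.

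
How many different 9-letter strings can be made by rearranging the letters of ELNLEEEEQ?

The 9 letters of ELNLEEEEQ have repeats: E appearing 5 times and L appearing twice.
So there are 9! / (5!·2!) = 1512 distinguishable arrangements.

1512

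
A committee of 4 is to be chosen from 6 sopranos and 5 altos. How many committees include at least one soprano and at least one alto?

310

With no constraint there are C(11,4) = 330 possible selections.
Subtract selections that omit an entire group: no sopranos → C(5,4) = 5; no altos → C(6,4) = 15.
Both groups omitted at once is impossible, so 330 − 20 = 310.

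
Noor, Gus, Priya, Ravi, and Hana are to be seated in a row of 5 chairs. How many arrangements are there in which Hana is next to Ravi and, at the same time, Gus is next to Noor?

Treat {Hana,Ravi} as one block (2 orders) and {Gus,Noor} as another (2 orders).
That leaves 3 units to arrange: 2 × 2 × 3! = 4 × 6 = 24.

24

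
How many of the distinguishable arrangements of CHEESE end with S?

20

With the last slot taken by S, it remains to arrange the other 5 letters (CHEEE).
Those 5 letters have E appearing 3 times, giving (5)!/(3!) = 20.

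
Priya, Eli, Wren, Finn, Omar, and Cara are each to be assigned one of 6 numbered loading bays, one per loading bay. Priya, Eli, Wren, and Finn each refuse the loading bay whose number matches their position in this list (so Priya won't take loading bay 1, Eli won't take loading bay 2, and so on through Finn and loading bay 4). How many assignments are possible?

362

Let Aᵢ (for 1 ≤ i ≤ 4) be the placements that put person i in their forbidden loading bay. Any j of these fix j positions, leaving (6−j)! ways to fill the rest, and there are C(4,j) ways to pick which j.
By inclusion–exclusion, the number of valid placements is Σ_{j=0}^{4} (−1)^j C(4,j)·(6−j)!.
Computing: 720 − 480 + 144 − 24 + 2 = 362.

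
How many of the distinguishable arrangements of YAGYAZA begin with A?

180

Fix A in the first position and arrange the remaining 6 letters.
Those 6 letters have A appearing twice and Y appearing twice, giving (6)!/(2!·2!) = 180.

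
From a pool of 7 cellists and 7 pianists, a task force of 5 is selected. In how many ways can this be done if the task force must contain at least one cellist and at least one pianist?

1960

With no constraint there are C(14,5) = 2002 possible selections.
Subtract selections that omit an entire group: no cellists → C(7,5) = 21; no pianists → C(7,5) = 21.
Both groups omitted at once is impossible, so 2002 − 42 = 1960.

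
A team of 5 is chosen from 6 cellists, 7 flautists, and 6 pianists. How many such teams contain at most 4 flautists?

11607

Split by how many flautists are chosen (0 through 4).
Sum: C(7,0)·C(12,5) + C(7,1)·C(12,4) + C(7,2)·C(12,3) + C(7,3)·C(12,2) + C(7,4)·C(12,1) = 792 + 3465 + 4620 + 2310 + 420 = 11607.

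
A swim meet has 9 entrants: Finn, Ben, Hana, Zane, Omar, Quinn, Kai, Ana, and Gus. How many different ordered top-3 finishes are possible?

This is an ordered selection of 3 from 9: P(9,3).
That gives 9 × 8 × 7 = 504.

504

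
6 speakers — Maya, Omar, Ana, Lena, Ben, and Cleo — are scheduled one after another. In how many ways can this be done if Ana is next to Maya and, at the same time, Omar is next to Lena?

96

Treat {Ana,Maya} as one block (2 orders) and {Omar,Lena} as another (2 orders).
That leaves 4 units to arrange: 2 × 2 × 4! = 4 × 24 = 96.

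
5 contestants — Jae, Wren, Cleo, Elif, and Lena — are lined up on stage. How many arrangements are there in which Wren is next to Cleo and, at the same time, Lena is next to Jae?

Treat {Wren,Cleo} as one block (2 orders) and {Lena,Jae} as another (2 orders).
That leaves 3 units to arrange: 2 × 2 × 3! = 4 × 6 = 24.

24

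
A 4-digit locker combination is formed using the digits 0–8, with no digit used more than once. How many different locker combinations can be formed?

3024

This is a permutation of 4 out of 9: P(9,4) = 9!/5!.
That product is 9 × 8 × 7 × 6 = 3024.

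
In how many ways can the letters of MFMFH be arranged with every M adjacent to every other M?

12

Treat the 2 copies of M as a single block. The multiset to arrange is then {MM, F, F, H}, 4 items in all.
That gives (4)!/(2!) = 12 arrangements.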